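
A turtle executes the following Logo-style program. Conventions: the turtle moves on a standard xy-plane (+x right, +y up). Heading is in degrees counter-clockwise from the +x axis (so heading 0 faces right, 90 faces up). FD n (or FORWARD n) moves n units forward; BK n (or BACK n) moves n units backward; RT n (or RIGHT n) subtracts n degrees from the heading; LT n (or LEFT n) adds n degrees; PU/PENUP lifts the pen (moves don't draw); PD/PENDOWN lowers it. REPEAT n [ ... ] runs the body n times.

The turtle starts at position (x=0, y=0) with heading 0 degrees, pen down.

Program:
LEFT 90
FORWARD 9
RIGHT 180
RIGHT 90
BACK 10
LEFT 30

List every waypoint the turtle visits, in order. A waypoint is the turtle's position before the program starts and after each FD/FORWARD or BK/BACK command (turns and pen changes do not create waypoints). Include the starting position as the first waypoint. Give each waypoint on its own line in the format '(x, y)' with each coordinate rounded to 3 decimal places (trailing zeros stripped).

Answer: (0, 0)
(0, 9)
(10, 9)

Derivation:
Executing turtle program step by step:
Start: pos=(0,0), heading=0, pen down
LT 90: heading 0 -> 90
FD 9: (0,0) -> (0,9) [heading=90, draw]
RT 180: heading 90 -> 270
RT 90: heading 270 -> 180
BK 10: (0,9) -> (10,9) [heading=180, draw]
LT 30: heading 180 -> 210
Final: pos=(10,9), heading=210, 2 segment(s) drawn
Waypoints (3 total):
(0, 0)
(0, 9)
(10, 9)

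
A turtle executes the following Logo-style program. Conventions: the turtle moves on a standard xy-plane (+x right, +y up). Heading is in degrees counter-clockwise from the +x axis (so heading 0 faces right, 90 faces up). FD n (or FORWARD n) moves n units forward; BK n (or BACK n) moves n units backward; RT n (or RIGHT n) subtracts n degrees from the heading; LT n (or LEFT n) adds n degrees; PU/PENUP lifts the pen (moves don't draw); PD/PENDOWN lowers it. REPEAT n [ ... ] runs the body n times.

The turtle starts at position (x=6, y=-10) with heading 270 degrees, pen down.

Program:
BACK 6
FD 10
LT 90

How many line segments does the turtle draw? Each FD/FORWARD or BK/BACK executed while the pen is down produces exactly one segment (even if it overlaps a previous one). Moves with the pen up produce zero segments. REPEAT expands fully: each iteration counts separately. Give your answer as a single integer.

Executing turtle program step by step:
Start: pos=(6,-10), heading=270, pen down
BK 6: (6,-10) -> (6,-4) [heading=270, draw]
FD 10: (6,-4) -> (6,-14) [heading=270, draw]
LT 90: heading 270 -> 0
Final: pos=(6,-14), heading=0, 2 segment(s) drawn
Segments drawn: 2

Answer: 2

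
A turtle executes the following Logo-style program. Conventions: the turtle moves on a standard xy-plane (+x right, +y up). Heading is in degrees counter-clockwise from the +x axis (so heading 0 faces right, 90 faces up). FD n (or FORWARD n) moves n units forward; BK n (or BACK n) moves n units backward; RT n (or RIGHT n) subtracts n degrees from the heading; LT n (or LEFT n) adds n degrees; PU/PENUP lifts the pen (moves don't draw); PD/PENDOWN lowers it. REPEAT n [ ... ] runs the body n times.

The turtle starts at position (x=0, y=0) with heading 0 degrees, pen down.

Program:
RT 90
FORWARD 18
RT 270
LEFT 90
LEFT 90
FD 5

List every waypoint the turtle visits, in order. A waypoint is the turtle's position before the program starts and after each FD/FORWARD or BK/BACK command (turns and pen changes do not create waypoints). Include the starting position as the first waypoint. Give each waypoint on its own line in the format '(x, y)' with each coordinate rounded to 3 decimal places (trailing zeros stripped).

Executing turtle program step by step:
Start: pos=(0,0), heading=0, pen down
RT 90: heading 0 -> 270
FD 18: (0,0) -> (0,-18) [heading=270, draw]
RT 270: heading 270 -> 0
LT 90: heading 0 -> 90
LT 90: heading 90 -> 180
FD 5: (0,-18) -> (-5,-18) [heading=180, draw]
Final: pos=(-5,-18), heading=180, 2 segment(s) drawn
Waypoints (3 total):
(0, 0)
(0, -18)
(-5, -18)

Answer: (0, 0)
(0, -18)
(-5, -18)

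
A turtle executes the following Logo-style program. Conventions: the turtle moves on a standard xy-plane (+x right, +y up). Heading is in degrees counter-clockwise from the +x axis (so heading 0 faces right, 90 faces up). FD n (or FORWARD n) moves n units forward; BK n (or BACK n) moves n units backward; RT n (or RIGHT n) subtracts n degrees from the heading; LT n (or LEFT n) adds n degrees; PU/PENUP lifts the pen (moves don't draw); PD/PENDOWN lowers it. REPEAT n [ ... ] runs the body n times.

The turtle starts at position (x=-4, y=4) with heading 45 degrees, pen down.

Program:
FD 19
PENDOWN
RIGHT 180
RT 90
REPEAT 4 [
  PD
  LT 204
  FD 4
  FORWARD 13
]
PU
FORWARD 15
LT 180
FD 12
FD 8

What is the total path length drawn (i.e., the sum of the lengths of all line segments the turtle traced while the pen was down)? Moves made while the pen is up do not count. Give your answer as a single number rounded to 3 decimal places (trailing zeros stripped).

Answer: 87

Derivation:
Executing turtle program step by step:
Start: pos=(-4,4), heading=45, pen down
FD 19: (-4,4) -> (9.435,17.435) [heading=45, draw]
PD: pen down
RT 180: heading 45 -> 225
RT 90: heading 225 -> 135
REPEAT 4 [
  -- iteration 1/4 --
  PD: pen down
  LT 204: heading 135 -> 339
  FD 4: (9.435,17.435) -> (13.169,16.002) [heading=339, draw]
  FD 13: (13.169,16.002) -> (25.306,11.343) [heading=339, draw]
  -- iteration 2/4 --
  PD: pen down
  LT 204: heading 339 -> 183
  FD 4: (25.306,11.343) -> (21.311,11.133) [heading=183, draw]
  FD 13: (21.311,11.133) -> (8.329,10.453) [heading=183, draw]
  -- iteration 3/4 --
  PD: pen down
  LT 204: heading 183 -> 27
  FD 4: (8.329,10.453) -> (11.893,12.269) [heading=27, draw]
  FD 13: (11.893,12.269) -> (23.476,18.171) [heading=27, draw]
  -- iteration 4/4 --
  PD: pen down
  LT 204: heading 27 -> 231
  FD 4: (23.476,18.171) -> (20.959,15.062) [heading=231, draw]
  FD 13: (20.959,15.062) -> (12.778,4.959) [heading=231, draw]
]
PU: pen up
FD 15: (12.778,4.959) -> (3.338,-6.698) [heading=231, move]
LT 180: heading 231 -> 51
FD 12: (3.338,-6.698) -> (10.89,2.628) [heading=51, move]
FD 8: (10.89,2.628) -> (15.924,8.845) [heading=51, move]
Final: pos=(15.924,8.845), heading=51, 9 segment(s) drawn

Segment lengths:
  seg 1: (-4,4) -> (9.435,17.435), length = 19
  seg 2: (9.435,17.435) -> (13.169,16.002), length = 4
  seg 3: (13.169,16.002) -> (25.306,11.343), length = 13
  seg 4: (25.306,11.343) -> (21.311,11.133), length = 4
  seg 5: (21.311,11.133) -> (8.329,10.453), length = 13
  seg 6: (8.329,10.453) -> (11.893,12.269), length = 4
  seg 7: (11.893,12.269) -> (23.476,18.171), length = 13
  seg 8: (23.476,18.171) -> (20.959,15.062), length = 4
  seg 9: (20.959,15.062) -> (12.778,4.959), length = 13
Total = 87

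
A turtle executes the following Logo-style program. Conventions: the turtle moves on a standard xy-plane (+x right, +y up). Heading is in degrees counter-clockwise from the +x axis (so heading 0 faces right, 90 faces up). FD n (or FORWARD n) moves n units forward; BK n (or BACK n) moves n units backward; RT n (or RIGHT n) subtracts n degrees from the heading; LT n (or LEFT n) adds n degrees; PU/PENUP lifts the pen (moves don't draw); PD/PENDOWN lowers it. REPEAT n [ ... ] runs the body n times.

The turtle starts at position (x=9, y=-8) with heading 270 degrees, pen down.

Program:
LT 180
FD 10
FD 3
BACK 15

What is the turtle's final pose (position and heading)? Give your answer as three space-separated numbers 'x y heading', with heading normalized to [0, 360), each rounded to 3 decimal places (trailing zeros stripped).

Executing turtle program step by step:
Start: pos=(9,-8), heading=270, pen down
LT 180: heading 270 -> 90
FD 10: (9,-8) -> (9,2) [heading=90, draw]
FD 3: (9,2) -> (9,5) [heading=90, draw]
BK 15: (9,5) -> (9,-10) [heading=90, draw]
Final: pos=(9,-10), heading=90, 3 segment(s) drawn

Answer: 9 -10 90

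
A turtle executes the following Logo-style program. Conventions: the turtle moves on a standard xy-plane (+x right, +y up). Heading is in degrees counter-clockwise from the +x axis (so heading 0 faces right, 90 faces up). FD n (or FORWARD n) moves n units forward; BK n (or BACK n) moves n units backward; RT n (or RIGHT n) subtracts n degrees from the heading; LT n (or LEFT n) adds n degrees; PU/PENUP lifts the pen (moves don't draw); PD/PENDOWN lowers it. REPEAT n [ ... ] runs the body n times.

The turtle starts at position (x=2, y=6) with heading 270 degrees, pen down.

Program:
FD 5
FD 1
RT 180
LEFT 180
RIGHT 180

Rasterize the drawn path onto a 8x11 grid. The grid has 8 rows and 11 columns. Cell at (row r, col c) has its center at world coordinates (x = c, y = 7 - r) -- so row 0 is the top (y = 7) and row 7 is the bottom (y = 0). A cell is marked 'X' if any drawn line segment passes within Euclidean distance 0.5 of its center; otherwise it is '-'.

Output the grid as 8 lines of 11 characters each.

Segment 0: (2,6) -> (2,1)
Segment 1: (2,1) -> (2,0)

Answer: -----------
--X--------
--X--------
--X--------
--X--------
--X--------
--X--------
--X--------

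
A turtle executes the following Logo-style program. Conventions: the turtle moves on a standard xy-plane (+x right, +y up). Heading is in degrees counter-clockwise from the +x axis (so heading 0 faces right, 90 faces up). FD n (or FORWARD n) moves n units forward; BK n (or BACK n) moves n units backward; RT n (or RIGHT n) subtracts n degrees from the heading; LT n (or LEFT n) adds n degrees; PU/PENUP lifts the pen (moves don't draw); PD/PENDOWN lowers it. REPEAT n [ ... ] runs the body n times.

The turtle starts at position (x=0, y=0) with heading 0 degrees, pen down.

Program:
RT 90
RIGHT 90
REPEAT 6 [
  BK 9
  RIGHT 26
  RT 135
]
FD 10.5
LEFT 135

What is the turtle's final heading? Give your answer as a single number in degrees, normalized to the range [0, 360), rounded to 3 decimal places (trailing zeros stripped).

Executing turtle program step by step:
Start: pos=(0,0), heading=0, pen down
RT 90: heading 0 -> 270
RT 90: heading 270 -> 180
REPEAT 6 [
  -- iteration 1/6 --
  BK 9: (0,0) -> (9,0) [heading=180, draw]
  RT 26: heading 180 -> 154
  RT 135: heading 154 -> 19
  -- iteration 2/6 --
  BK 9: (9,0) -> (0.49,-2.93) [heading=19, draw]
  RT 26: heading 19 -> 353
  RT 135: heading 353 -> 218
  -- iteration 3/6 --
  BK 9: (0.49,-2.93) -> (7.582,2.611) [heading=218, draw]
  RT 26: heading 218 -> 192
  RT 135: heading 192 -> 57
  -- iteration 4/6 --
  BK 9: (7.582,2.611) -> (2.681,-4.937) [heading=57, draw]
  RT 26: heading 57 -> 31
  RT 135: heading 31 -> 256
  -- iteration 5/6 --
  BK 9: (2.681,-4.937) -> (4.858,3.795) [heading=256, draw]
  RT 26: heading 256 -> 230
  RT 135: heading 230 -> 95
  -- iteration 6/6 --
  BK 9: (4.858,3.795) -> (5.642,-5.17) [heading=95, draw]
  RT 26: heading 95 -> 69
  RT 135: heading 69 -> 294
]
FD 10.5: (5.642,-5.17) -> (9.913,-14.763) [heading=294, draw]
LT 135: heading 294 -> 69
Final: pos=(9.913,-14.763), heading=69, 7 segment(s) drawn

Answer: 69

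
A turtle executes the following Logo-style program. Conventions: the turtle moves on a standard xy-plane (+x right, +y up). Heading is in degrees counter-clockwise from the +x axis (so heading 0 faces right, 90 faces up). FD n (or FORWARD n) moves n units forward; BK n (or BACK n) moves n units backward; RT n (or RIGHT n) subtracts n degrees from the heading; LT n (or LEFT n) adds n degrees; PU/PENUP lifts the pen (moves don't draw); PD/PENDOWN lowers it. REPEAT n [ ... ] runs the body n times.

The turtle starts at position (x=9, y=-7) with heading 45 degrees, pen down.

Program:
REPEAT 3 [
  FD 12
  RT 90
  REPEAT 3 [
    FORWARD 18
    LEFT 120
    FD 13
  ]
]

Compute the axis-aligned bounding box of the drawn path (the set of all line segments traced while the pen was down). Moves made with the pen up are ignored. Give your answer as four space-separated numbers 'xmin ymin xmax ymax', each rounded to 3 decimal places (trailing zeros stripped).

Executing turtle program step by step:
Start: pos=(9,-7), heading=45, pen down
REPEAT 3 [
  -- iteration 1/3 --
  FD 12: (9,-7) -> (17.485,1.485) [heading=45, draw]
  RT 90: heading 45 -> 315
  REPEAT 3 [
    -- iteration 1/3 --
    FD 18: (17.485,1.485) -> (30.213,-11.243) [heading=315, draw]
    LT 120: heading 315 -> 75
    FD 13: (30.213,-11.243) -> (33.578,1.314) [heading=75, draw]
    -- iteration 2/3 --
    FD 18: (33.578,1.314) -> (38.237,18.701) [heading=75, draw]
    LT 120: heading 75 -> 195
    FD 13: (38.237,18.701) -> (25.68,15.336) [heading=195, draw]
    -- iteration 3/3 --
    FD 18: (25.68,15.336) -> (8.293,10.678) [heading=195, draw]
    LT 120: heading 195 -> 315
    FD 13: (8.293,10.678) -> (17.485,1.485) [heading=315, draw]
  ]
  -- iteration 2/3 --
  FD 12: (17.485,1.485) -> (25.971,-7) [heading=315, draw]
  RT 90: heading 315 -> 225
  REPEAT 3 [
    -- iteration 1/3 --
    FD 18: (25.971,-7) -> (13.243,-19.728) [heading=225, draw]
    LT 120: heading 225 -> 345
    FD 13: (13.243,-19.728) -> (25.8,-23.093) [heading=345, draw]
    -- iteration 2/3 --
    FD 18: (25.8,-23.093) -> (43.186,-27.751) [heading=345, draw]
    LT 120: heading 345 -> 105
    FD 13: (43.186,-27.751) -> (39.822,-15.194) [heading=105, draw]
    -- iteration 3/3 --
    FD 18: (39.822,-15.194) -> (35.163,2.192) [heading=105, draw]
    LT 120: heading 105 -> 225
    FD 13: (35.163,2.192) -> (25.971,-7) [heading=225, draw]
  ]
  -- iteration 3/3 --
  FD 12: (25.971,-7) -> (17.485,-15.485) [heading=225, draw]
  RT 90: heading 225 -> 135
  REPEAT 3 [
    -- iteration 1/3 --
    FD 18: (17.485,-15.485) -> (4.757,-2.757) [heading=135, draw]
    LT 120: heading 135 -> 255
    FD 13: (4.757,-2.757) -> (1.393,-15.314) [heading=255, draw]
    -- iteration 2/3 --
    FD 18: (1.393,-15.314) -> (-3.266,-32.701) [heading=255, draw]
    LT 120: heading 255 -> 15
    FD 13: (-3.266,-32.701) -> (9.291,-29.336) [heading=15, draw]
    -- iteration 3/3 --
    FD 18: (9.291,-29.336) -> (26.678,-24.678) [heading=15, draw]
    LT 120: heading 15 -> 135
    FD 13: (26.678,-24.678) -> (17.485,-15.485) [heading=135, draw]
  ]
]
Final: pos=(17.485,-15.485), heading=135, 21 segment(s) drawn

Segment endpoints: x in {-3.266, 1.393, 4.757, 8.293, 9, 9.291, 13.243, 17.485, 17.485, 17.485, 17.485, 25.68, 25.8, 25.971, 25.971, 26.678, 30.213, 33.578, 35.163, 38.237, 39.822, 43.186}, y in {-32.701, -29.336, -27.751, -24.678, -23.093, -19.728, -15.485, -15.485, -15.314, -15.194, -11.243, -7, -7, -2.757, 1.314, 1.485, 2.192, 10.678, 15.336, 18.701}
xmin=-3.266, ymin=-32.701, xmax=43.186, ymax=18.701

Answer: -3.266 -32.701 43.186 18.701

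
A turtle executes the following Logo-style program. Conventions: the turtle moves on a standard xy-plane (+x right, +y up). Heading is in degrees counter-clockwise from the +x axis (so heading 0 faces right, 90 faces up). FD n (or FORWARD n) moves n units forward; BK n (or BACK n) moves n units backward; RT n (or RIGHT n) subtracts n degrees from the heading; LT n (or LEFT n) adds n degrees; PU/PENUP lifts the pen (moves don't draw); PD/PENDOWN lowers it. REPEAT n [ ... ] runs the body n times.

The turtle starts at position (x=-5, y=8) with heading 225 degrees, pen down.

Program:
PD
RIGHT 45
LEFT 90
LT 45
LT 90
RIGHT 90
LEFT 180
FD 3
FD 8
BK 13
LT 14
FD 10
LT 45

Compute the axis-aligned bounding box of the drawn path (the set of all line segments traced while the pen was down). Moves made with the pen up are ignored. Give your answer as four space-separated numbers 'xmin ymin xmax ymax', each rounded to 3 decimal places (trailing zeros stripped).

Answer: -12.778 6.586 -3.586 15.778

Derivation:
Executing turtle program step by step:
Start: pos=(-5,8), heading=225, pen down
PD: pen down
RT 45: heading 225 -> 180
LT 90: heading 180 -> 270
LT 45: heading 270 -> 315
LT 90: heading 315 -> 45
RT 90: heading 45 -> 315
LT 180: heading 315 -> 135
FD 3: (-5,8) -> (-7.121,10.121) [heading=135, draw]
FD 8: (-7.121,10.121) -> (-12.778,15.778) [heading=135, draw]
BK 13: (-12.778,15.778) -> (-3.586,6.586) [heading=135, draw]
LT 14: heading 135 -> 149
FD 10: (-3.586,6.586) -> (-12.157,11.736) [heading=149, draw]
LT 45: heading 149 -> 194
Final: pos=(-12.157,11.736), heading=194, 4 segment(s) drawn

Segment endpoints: x in {-12.778, -12.157, -7.121, -5, -3.586}, y in {6.586, 8, 10.121, 11.736, 15.778}
xmin=-12.778, ymin=6.586, xmax=-3.586, ymax=15.778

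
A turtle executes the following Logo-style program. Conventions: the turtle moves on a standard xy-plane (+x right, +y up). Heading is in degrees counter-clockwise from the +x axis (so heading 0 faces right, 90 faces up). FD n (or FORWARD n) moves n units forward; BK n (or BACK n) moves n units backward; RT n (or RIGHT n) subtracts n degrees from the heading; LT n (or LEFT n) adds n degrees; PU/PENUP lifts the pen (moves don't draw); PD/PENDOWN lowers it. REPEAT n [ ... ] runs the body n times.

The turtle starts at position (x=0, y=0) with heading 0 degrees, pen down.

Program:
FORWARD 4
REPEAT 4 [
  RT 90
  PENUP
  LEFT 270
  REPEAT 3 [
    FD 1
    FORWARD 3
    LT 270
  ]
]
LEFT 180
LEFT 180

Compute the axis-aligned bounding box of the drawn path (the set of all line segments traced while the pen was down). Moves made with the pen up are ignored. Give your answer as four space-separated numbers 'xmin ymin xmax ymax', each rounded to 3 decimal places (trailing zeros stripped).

Executing turtle program step by step:
Start: pos=(0,0), heading=0, pen down
FD 4: (0,0) -> (4,0) [heading=0, draw]
REPEAT 4 [
  -- iteration 1/4 --
  RT 90: heading 0 -> 270
  PU: pen up
  LT 270: heading 270 -> 180
  REPEAT 3 [
    -- iteration 1/3 --
    FD 1: (4,0) -> (3,0) [heading=180, move]
    FD 3: (3,0) -> (0,0) [heading=180, move]
    LT 270: heading 180 -> 90
    -- iteration 2/3 --
    FD 1: (0,0) -> (0,1) [heading=90, move]
    FD 3: (0,1) -> (0,4) [heading=90, move]
    LT 270: heading 90 -> 0
    -- iteration 3/3 --
    FD 1: (0,4) -> (1,4) [heading=0, move]
    FD 3: (1,4) -> (4,4) [heading=0, move]
    LT 270: heading 0 -> 270
  ]
  -- iteration 2/4 --
  RT 90: heading 270 -> 180
  PU: pen up
  LT 270: heading 180 -> 90
  REPEAT 3 [
    -- iteration 1/3 --
    FD 1: (4,4) -> (4,5) [heading=90, move]
    FD 3: (4,5) -> (4,8) [heading=90, move]
    LT 270: heading 90 -> 0
    -- iteration 2/3 --
    FD 1: (4,8) -> (5,8) [heading=0, move]
    FD 3: (5,8) -> (8,8) [heading=0, move]
    LT 270: heading 0 -> 270
    -- iteration 3/3 --
    FD 1: (8,8) -> (8,7) [heading=270, move]
    FD 3: (8,7) -> (8,4) [heading=270, move]
    LT 270: heading 270 -> 180
  ]
  -- iteration 3/4 --
  RT 90: heading 180 -> 90
  PU: pen up
  LT 270: heading 90 -> 0
  REPEAT 3 [
    -- iteration 1/3 --
    FD 1: (8,4) -> (9,4) [heading=0, move]
    FD 3: (9,4) -> (12,4) [heading=0, move]
    LT 270: heading 0 -> 270
    -- iteration 2/3 --
    FD 1: (12,4) -> (12,3) [heading=270, move]
    FD 3: (12,3) -> (12,0) [heading=270, move]
    LT 270: heading 270 -> 180
    -- iteration 3/3 --
    FD 1: (12,0) -> (11,0) [heading=180, move]
    FD 3: (11,0) -> (8,0) [heading=180, move]
    LT 270: heading 180 -> 90
  ]
  -- iteration 4/4 --
  RT 90: heading 90 -> 0
  PU: pen up
  LT 270: heading 0 -> 270
  REPEAT 3 [
    -- iteration 1/3 --
    FD 1: (8,0) -> (8,-1) [heading=270, move]
    FD 3: (8,-1) -> (8,-4) [heading=270, move]
    LT 270: heading 270 -> 180
    -- iteration 2/3 --
    FD 1: (8,-4) -> (7,-4) [heading=180, move]
    FD 3: (7,-4) -> (4,-4) [heading=180, move]
    LT 270: heading 180 -> 90
    -- iteration 3/3 --
    FD 1: (4,-4) -> (4,-3) [heading=90, move]
    FD 3: (4,-3) -> (4,0) [heading=90, move]
    LT 270: heading 90 -> 0
  ]
]
LT 180: heading 0 -> 180
LT 180: heading 180 -> 0
Final: pos=(4,0), heading=0, 1 segment(s) drawn

Segment endpoints: x in {0, 4}, y in {0}
xmin=0, ymin=0, xmax=4, ymax=0

Answer: 0 0 4 0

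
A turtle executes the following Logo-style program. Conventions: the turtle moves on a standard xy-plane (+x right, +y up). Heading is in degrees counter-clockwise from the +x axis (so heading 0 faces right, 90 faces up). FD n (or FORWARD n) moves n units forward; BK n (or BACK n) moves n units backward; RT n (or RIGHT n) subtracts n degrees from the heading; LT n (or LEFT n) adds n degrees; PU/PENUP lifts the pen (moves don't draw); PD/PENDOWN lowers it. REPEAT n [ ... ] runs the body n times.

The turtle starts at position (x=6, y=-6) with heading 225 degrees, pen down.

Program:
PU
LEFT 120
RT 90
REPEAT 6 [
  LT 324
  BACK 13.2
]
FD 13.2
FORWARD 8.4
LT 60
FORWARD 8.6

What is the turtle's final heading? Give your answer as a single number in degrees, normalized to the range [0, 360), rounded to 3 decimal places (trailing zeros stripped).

Executing turtle program step by step:
Start: pos=(6,-6), heading=225, pen down
PU: pen up
LT 120: heading 225 -> 345
RT 90: heading 345 -> 255
REPEAT 6 [
  -- iteration 1/6 --
  LT 324: heading 255 -> 219
  BK 13.2: (6,-6) -> (16.258,2.307) [heading=219, move]
  -- iteration 2/6 --
  LT 324: heading 219 -> 183
  BK 13.2: (16.258,2.307) -> (29.44,2.998) [heading=183, move]
  -- iteration 3/6 --
  LT 324: heading 183 -> 147
  BK 13.2: (29.44,2.998) -> (40.511,-4.191) [heading=147, move]
  -- iteration 4/6 --
  LT 324: heading 147 -> 111
  BK 13.2: (40.511,-4.191) -> (45.241,-16.515) [heading=111, move]
  -- iteration 5/6 --
  LT 324: heading 111 -> 75
  BK 13.2: (45.241,-16.515) -> (41.825,-29.265) [heading=75, move]
  -- iteration 6/6 --
  LT 324: heading 75 -> 39
  BK 13.2: (41.825,-29.265) -> (31.566,-37.572) [heading=39, move]
]
FD 13.2: (31.566,-37.572) -> (41.825,-29.265) [heading=39, move]
FD 8.4: (41.825,-29.265) -> (48.353,-23.979) [heading=39, move]
LT 60: heading 39 -> 99
FD 8.6: (48.353,-23.979) -> (47.007,-15.484) [heading=99, move]
Final: pos=(47.007,-15.484), heading=99, 0 segment(s) drawn

Answer: 99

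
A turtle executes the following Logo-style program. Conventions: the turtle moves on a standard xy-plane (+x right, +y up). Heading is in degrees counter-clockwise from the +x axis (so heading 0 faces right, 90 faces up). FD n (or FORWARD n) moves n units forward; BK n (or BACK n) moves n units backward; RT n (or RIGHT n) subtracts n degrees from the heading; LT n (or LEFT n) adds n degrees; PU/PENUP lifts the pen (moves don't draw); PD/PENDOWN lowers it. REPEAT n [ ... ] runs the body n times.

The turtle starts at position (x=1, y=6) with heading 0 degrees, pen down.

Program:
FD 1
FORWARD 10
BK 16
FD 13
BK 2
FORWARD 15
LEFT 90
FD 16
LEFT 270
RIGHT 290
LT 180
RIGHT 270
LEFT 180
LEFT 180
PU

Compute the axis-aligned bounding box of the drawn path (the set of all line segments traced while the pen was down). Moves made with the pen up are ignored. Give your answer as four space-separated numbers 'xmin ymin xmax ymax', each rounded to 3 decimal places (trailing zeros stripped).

Executing turtle program step by step:
Start: pos=(1,6), heading=0, pen down
FD 1: (1,6) -> (2,6) [heading=0, draw]
FD 10: (2,6) -> (12,6) [heading=0, draw]
BK 16: (12,6) -> (-4,6) [heading=0, draw]
FD 13: (-4,6) -> (9,6) [heading=0, draw]
BK 2: (9,6) -> (7,6) [heading=0, draw]
FD 15: (7,6) -> (22,6) [heading=0, draw]
LT 90: heading 0 -> 90
FD 16: (22,6) -> (22,22) [heading=90, draw]
LT 270: heading 90 -> 0
RT 290: heading 0 -> 70
LT 180: heading 70 -> 250
RT 270: heading 250 -> 340
LT 180: heading 340 -> 160
LT 180: heading 160 -> 340
PU: pen up
Final: pos=(22,22), heading=340, 7 segment(s) drawn

Segment endpoints: x in {-4, 1, 2, 7, 9, 12, 22}, y in {6, 22}
xmin=-4, ymin=6, xmax=22, ymax=22

Answer: -4 6 22 22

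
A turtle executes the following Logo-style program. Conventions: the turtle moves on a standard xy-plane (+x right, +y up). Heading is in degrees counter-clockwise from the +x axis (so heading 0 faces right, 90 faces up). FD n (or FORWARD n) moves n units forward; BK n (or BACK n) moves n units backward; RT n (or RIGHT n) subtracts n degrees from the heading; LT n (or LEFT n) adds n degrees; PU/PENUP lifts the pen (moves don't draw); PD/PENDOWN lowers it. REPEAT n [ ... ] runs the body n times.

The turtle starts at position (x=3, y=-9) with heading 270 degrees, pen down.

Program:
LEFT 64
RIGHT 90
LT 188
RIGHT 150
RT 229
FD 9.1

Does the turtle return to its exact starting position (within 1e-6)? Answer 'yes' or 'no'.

Executing turtle program step by step:
Start: pos=(3,-9), heading=270, pen down
LT 64: heading 270 -> 334
RT 90: heading 334 -> 244
LT 188: heading 244 -> 72
RT 150: heading 72 -> 282
RT 229: heading 282 -> 53
FD 9.1: (3,-9) -> (8.477,-1.732) [heading=53, draw]
Final: pos=(8.477,-1.732), heading=53, 1 segment(s) drawn

Start position: (3, -9)
Final position: (8.477, -1.732)
Distance = 9.1; >= 1e-6 -> NOT closed

Answer: no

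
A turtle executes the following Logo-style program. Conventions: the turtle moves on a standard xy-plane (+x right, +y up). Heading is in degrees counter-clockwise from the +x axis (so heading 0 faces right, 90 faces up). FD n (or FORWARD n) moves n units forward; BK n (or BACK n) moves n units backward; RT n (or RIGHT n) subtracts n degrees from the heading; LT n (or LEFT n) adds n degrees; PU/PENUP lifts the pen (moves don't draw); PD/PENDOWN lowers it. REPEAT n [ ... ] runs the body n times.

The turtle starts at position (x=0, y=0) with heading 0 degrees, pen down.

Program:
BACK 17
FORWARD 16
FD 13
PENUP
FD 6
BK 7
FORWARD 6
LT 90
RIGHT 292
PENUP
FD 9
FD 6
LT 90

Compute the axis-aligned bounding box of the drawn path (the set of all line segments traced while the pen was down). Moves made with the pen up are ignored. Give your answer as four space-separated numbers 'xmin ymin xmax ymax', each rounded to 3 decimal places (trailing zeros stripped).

Answer: -17 0 12 0

Derivation:
Executing turtle program step by step:
Start: pos=(0,0), heading=0, pen down
BK 17: (0,0) -> (-17,0) [heading=0, draw]
FD 16: (-17,0) -> (-1,0) [heading=0, draw]
FD 13: (-1,0) -> (12,0) [heading=0, draw]
PU: pen up
FD 6: (12,0) -> (18,0) [heading=0, move]
BK 7: (18,0) -> (11,0) [heading=0, move]
FD 6: (11,0) -> (17,0) [heading=0, move]
LT 90: heading 0 -> 90
RT 292: heading 90 -> 158
PU: pen up
FD 9: (17,0) -> (8.655,3.371) [heading=158, move]
FD 6: (8.655,3.371) -> (3.092,5.619) [heading=158, move]
LT 90: heading 158 -> 248
Final: pos=(3.092,5.619), heading=248, 3 segment(s) drawn

Segment endpoints: x in {-17, -1, 0, 12}, y in {0}
xmin=-17, ymin=0, xmax=12, ymax=0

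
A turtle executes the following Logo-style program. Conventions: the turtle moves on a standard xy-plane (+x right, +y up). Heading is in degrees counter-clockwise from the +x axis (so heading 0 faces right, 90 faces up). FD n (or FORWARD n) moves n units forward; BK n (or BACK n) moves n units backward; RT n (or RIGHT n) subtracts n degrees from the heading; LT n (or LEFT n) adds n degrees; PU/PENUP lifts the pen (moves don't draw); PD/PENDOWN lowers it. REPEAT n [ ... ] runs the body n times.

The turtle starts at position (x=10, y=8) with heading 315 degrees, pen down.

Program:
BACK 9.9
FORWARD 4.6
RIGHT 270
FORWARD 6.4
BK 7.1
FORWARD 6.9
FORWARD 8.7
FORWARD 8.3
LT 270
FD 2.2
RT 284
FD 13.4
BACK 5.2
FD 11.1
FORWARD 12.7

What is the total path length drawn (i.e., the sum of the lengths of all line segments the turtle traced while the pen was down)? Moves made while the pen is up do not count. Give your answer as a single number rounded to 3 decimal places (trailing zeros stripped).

Answer: 96.5

Derivation:
Executing turtle program step by step:
Start: pos=(10,8), heading=315, pen down
BK 9.9: (10,8) -> (3,15) [heading=315, draw]
FD 4.6: (3,15) -> (6.252,11.748) [heading=315, draw]
RT 270: heading 315 -> 45
FD 6.4: (6.252,11.748) -> (10.778,16.273) [heading=45, draw]
BK 7.1: (10.778,16.273) -> (5.757,11.253) [heading=45, draw]
FD 6.9: (5.757,11.253) -> (10.636,16.132) [heading=45, draw]
FD 8.7: (10.636,16.132) -> (16.788,22.284) [heading=45, draw]
FD 8.3: (16.788,22.284) -> (22.657,28.153) [heading=45, draw]
LT 270: heading 45 -> 315
FD 2.2: (22.657,28.153) -> (24.213,26.597) [heading=315, draw]
RT 284: heading 315 -> 31
FD 13.4: (24.213,26.597) -> (35.699,33.498) [heading=31, draw]
BK 5.2: (35.699,33.498) -> (31.242,30.82) [heading=31, draw]
FD 11.1: (31.242,30.82) -> (40.756,36.537) [heading=31, draw]
FD 12.7: (40.756,36.537) -> (51.642,43.078) [heading=31, draw]
Final: pos=(51.642,43.078), heading=31, 12 segment(s) drawn

Segment lengths:
  seg 1: (10,8) -> (3,15), length = 9.9
  seg 2: (3,15) -> (6.252,11.748), length = 4.6
  seg 3: (6.252,11.748) -> (10.778,16.273), length = 6.4
  seg 4: (10.778,16.273) -> (5.757,11.253), length = 7.1
  seg 5: (5.757,11.253) -> (10.636,16.132), length = 6.9
  seg 6: (10.636,16.132) -> (16.788,22.284), length = 8.7
  seg 7: (16.788,22.284) -> (22.657,28.153), length = 8.3
  seg 8: (22.657,28.153) -> (24.213,26.597), length = 2.2
  seg 9: (24.213,26.597) -> (35.699,33.498), length = 13.4
  seg 10: (35.699,33.498) -> (31.242,30.82), length = 5.2
  seg 11: (31.242,30.82) -> (40.756,36.537), length = 11.1
  seg 12: (40.756,36.537) -> (51.642,43.078), length = 12.7
Total = 96.5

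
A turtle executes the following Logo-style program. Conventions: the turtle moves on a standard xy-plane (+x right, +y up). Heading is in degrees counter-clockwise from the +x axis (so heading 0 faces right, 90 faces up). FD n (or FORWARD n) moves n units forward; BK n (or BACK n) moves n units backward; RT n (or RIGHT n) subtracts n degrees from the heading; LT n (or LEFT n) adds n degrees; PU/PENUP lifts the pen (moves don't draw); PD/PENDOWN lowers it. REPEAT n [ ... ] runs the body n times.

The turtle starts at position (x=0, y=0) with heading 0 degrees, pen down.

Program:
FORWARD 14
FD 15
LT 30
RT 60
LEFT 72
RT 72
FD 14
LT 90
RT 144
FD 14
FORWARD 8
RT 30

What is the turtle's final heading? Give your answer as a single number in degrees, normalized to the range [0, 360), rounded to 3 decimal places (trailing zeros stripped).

Answer: 246

Derivation:
Executing turtle program step by step:
Start: pos=(0,0), heading=0, pen down
FD 14: (0,0) -> (14,0) [heading=0, draw]
FD 15: (14,0) -> (29,0) [heading=0, draw]
LT 30: heading 0 -> 30
RT 60: heading 30 -> 330
LT 72: heading 330 -> 42
RT 72: heading 42 -> 330
FD 14: (29,0) -> (41.124,-7) [heading=330, draw]
LT 90: heading 330 -> 60
RT 144: heading 60 -> 276
FD 14: (41.124,-7) -> (42.588,-20.923) [heading=276, draw]
FD 8: (42.588,-20.923) -> (43.424,-28.879) [heading=276, draw]
RT 30: heading 276 -> 246
Final: pos=(43.424,-28.879), heading=246, 5 segment(s) drawn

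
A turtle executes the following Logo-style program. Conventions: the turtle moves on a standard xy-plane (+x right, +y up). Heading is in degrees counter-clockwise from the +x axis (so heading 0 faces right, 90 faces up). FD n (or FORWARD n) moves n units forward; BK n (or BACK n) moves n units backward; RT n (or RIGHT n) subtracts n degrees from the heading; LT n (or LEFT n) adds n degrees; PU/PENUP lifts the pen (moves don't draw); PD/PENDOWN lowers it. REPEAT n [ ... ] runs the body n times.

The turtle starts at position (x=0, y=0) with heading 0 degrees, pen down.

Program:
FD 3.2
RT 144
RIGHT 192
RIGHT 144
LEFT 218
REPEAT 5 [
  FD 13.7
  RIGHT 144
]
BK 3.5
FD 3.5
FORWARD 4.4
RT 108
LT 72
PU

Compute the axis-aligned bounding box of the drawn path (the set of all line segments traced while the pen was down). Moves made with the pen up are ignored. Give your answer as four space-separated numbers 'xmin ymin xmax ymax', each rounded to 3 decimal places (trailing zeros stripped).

Answer: -2.682 -3.466 10.81 13.567

Derivation:
Executing turtle program step by step:
Start: pos=(0,0), heading=0, pen down
FD 3.2: (0,0) -> (3.2,0) [heading=0, draw]
RT 144: heading 0 -> 216
RT 192: heading 216 -> 24
RT 144: heading 24 -> 240
LT 218: heading 240 -> 98
REPEAT 5 [
  -- iteration 1/5 --
  FD 13.7: (3.2,0) -> (1.293,13.567) [heading=98, draw]
  RT 144: heading 98 -> 314
  -- iteration 2/5 --
  FD 13.7: (1.293,13.567) -> (10.81,3.712) [heading=314, draw]
  RT 144: heading 314 -> 170
  -- iteration 3/5 --
  FD 13.7: (10.81,3.712) -> (-2.682,6.091) [heading=170, draw]
  RT 144: heading 170 -> 26
  -- iteration 4/5 --
  FD 13.7: (-2.682,6.091) -> (9.632,12.096) [heading=26, draw]
  RT 144: heading 26 -> 242
  -- iteration 5/5 --
  FD 13.7: (9.632,12.096) -> (3.2,0) [heading=242, draw]
  RT 144: heading 242 -> 98
]
BK 3.5: (3.2,0) -> (3.687,-3.466) [heading=98, draw]
FD 3.5: (3.687,-3.466) -> (3.2,0) [heading=98, draw]
FD 4.4: (3.2,0) -> (2.588,4.357) [heading=98, draw]
RT 108: heading 98 -> 350
LT 72: heading 350 -> 62
PU: pen up
Final: pos=(2.588,4.357), heading=62, 9 segment(s) drawn

Segment endpoints: x in {-2.682, 0, 1.293, 2.588, 3.2, 3.2, 3.687, 9.632, 10.81}, y in {-3.466, 0, 3.712, 4.357, 6.091, 12.096, 13.567}
xmin=-2.682, ymin=-3.466, xmax=10.81, ymax=13.567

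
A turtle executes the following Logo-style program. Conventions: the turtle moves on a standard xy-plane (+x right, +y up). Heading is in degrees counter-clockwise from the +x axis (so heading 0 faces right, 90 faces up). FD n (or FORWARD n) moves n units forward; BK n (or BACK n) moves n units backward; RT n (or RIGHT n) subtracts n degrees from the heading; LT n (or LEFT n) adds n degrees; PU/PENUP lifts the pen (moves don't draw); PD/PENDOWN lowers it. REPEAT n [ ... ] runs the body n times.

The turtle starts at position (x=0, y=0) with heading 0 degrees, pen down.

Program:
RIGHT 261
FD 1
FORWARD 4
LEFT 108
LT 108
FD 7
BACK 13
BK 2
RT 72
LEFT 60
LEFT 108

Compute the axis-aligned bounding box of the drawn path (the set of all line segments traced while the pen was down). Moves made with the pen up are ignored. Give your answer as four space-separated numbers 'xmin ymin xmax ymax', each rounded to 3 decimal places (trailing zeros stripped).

Answer: -6.439 -0.011 4.168 10.595

Derivation:
Executing turtle program step by step:
Start: pos=(0,0), heading=0, pen down
RT 261: heading 0 -> 99
FD 1: (0,0) -> (-0.156,0.988) [heading=99, draw]
FD 4: (-0.156,0.988) -> (-0.782,4.938) [heading=99, draw]
LT 108: heading 99 -> 207
LT 108: heading 207 -> 315
FD 7: (-0.782,4.938) -> (4.168,-0.011) [heading=315, draw]
BK 13: (4.168,-0.011) -> (-5.025,9.181) [heading=315, draw]
BK 2: (-5.025,9.181) -> (-6.439,10.595) [heading=315, draw]
RT 72: heading 315 -> 243
LT 60: heading 243 -> 303
LT 108: heading 303 -> 51
Final: pos=(-6.439,10.595), heading=51, 5 segment(s) drawn

Segment endpoints: x in {-6.439, -5.025, -0.782, -0.156, 0, 4.168}, y in {-0.011, 0, 0.988, 4.938, 9.181, 10.595}
xmin=-6.439, ymin=-0.011, xmax=4.168, ymax=10.595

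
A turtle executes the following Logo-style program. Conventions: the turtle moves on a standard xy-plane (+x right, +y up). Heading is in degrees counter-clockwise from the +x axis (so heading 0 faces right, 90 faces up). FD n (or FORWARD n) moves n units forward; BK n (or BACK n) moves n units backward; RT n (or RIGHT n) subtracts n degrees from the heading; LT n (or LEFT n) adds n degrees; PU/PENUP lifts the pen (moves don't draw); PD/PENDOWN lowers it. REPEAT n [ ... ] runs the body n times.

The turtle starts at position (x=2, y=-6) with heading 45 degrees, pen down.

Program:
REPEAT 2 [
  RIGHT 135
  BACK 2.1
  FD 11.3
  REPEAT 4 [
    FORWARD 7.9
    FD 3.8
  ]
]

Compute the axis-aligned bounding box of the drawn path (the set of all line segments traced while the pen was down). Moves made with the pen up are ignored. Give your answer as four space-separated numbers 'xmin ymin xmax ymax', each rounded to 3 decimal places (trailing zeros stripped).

Answer: -37.598 -63.485 3.485 -3.9

Derivation:
Executing turtle program step by step:
Start: pos=(2,-6), heading=45, pen down
REPEAT 2 [
  -- iteration 1/2 --
  RT 135: heading 45 -> 270
  BK 2.1: (2,-6) -> (2,-3.9) [heading=270, draw]
  FD 11.3: (2,-3.9) -> (2,-15.2) [heading=270, draw]
  REPEAT 4 [
    -- iteration 1/4 --
    FD 7.9: (2,-15.2) -> (2,-23.1) [heading=270, draw]
    FD 3.8: (2,-23.1) -> (2,-26.9) [heading=270, draw]
    -- iteration 2/4 --
    FD 7.9: (2,-26.9) -> (2,-34.8) [heading=270, draw]
    FD 3.8: (2,-34.8) -> (2,-38.6) [heading=270, draw]
    -- iteration 3/4 --
    FD 7.9: (2,-38.6) -> (2,-46.5) [heading=270, draw]
    FD 3.8: (2,-46.5) -> (2,-50.3) [heading=270, draw]
    -- iteration 4/4 --
    FD 7.9: (2,-50.3) -> (2,-58.2) [heading=270, draw]
    FD 3.8: (2,-58.2) -> (2,-62) [heading=270, draw]
  ]
  -- iteration 2/2 --
  RT 135: heading 270 -> 135
  BK 2.1: (2,-62) -> (3.485,-63.485) [heading=135, draw]
  FD 11.3: (3.485,-63.485) -> (-4.505,-55.495) [heading=135, draw]
  REPEAT 4 [
    -- iteration 1/4 --
    FD 7.9: (-4.505,-55.495) -> (-10.092,-49.908) [heading=135, draw]
    FD 3.8: (-10.092,-49.908) -> (-12.779,-47.221) [heading=135, draw]
    -- iteration 2/4 --
    FD 7.9: (-12.779,-47.221) -> (-18.365,-41.635) [heading=135, draw]
    FD 3.8: (-18.365,-41.635) -> (-21.052,-38.948) [heading=135, draw]
    -- iteration 3/4 --
    FD 7.9: (-21.052,-38.948) -> (-26.638,-33.362) [heading=135, draw]
    FD 3.8: (-26.638,-33.362) -> (-29.325,-30.675) [heading=135, draw]
    -- iteration 4/4 --
    FD 7.9: (-29.325,-30.675) -> (-34.911,-25.089) [heading=135, draw]
    FD 3.8: (-34.911,-25.089) -> (-37.598,-22.402) [heading=135, draw]
  ]
]
Final: pos=(-37.598,-22.402), heading=135, 20 segment(s) drawn

Segment endpoints: x in {-37.598, -34.911, -29.325, -26.638, -21.052, -18.365, -12.779, -10.092, -4.505, 2, 2, 2, 2, 2, 2, 2, 2, 2, 2, 2, 3.485}, y in {-63.485, -62, -58.2, -55.495, -50.3, -49.908, -47.221, -46.5, -41.635, -38.948, -38.6, -34.8, -33.362, -30.675, -26.9, -25.089, -23.1, -22.402, -15.2, -6, -3.9}
xmin=-37.598, ymin=-63.485, xmax=3.485, ymax=-3.9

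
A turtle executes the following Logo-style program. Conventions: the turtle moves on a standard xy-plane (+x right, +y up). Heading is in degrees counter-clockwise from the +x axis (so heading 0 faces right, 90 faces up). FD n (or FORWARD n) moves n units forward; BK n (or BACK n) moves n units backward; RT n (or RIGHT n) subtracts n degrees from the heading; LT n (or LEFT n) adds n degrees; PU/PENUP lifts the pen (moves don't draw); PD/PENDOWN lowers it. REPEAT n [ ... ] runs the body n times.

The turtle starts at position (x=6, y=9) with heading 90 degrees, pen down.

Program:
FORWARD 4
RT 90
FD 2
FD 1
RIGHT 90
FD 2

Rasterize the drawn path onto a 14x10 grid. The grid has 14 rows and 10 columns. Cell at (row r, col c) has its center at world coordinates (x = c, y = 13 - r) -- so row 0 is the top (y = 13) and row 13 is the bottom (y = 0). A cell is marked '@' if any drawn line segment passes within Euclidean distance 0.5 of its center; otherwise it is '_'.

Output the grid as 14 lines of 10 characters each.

Segment 0: (6,9) -> (6,13)
Segment 1: (6,13) -> (8,13)
Segment 2: (8,13) -> (9,13)
Segment 3: (9,13) -> (9,11)

Answer: ______@@@@
______@__@
______@__@
______@___
______@___
__________
__________
__________
__________
__________
__________
__________
__________
__________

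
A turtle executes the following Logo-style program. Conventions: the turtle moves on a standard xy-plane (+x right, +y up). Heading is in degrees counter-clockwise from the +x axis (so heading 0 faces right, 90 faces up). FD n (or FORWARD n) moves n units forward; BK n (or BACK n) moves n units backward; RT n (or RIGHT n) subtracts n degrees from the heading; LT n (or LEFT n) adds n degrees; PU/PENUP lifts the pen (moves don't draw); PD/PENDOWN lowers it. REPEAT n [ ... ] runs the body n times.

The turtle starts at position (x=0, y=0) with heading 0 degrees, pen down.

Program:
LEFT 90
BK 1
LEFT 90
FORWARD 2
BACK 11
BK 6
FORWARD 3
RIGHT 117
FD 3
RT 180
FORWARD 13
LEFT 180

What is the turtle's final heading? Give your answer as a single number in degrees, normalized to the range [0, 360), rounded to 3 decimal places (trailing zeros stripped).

Answer: 63

Derivation:
Executing turtle program step by step:
Start: pos=(0,0), heading=0, pen down
LT 90: heading 0 -> 90
BK 1: (0,0) -> (0,-1) [heading=90, draw]
LT 90: heading 90 -> 180
FD 2: (0,-1) -> (-2,-1) [heading=180, draw]
BK 11: (-2,-1) -> (9,-1) [heading=180, draw]
BK 6: (9,-1) -> (15,-1) [heading=180, draw]
FD 3: (15,-1) -> (12,-1) [heading=180, draw]
RT 117: heading 180 -> 63
FD 3: (12,-1) -> (13.362,1.673) [heading=63, draw]
RT 180: heading 63 -> 243
FD 13: (13.362,1.673) -> (7.46,-9.91) [heading=243, draw]
LT 180: heading 243 -> 63
Final: pos=(7.46,-9.91), heading=63, 7 segment(s) drawn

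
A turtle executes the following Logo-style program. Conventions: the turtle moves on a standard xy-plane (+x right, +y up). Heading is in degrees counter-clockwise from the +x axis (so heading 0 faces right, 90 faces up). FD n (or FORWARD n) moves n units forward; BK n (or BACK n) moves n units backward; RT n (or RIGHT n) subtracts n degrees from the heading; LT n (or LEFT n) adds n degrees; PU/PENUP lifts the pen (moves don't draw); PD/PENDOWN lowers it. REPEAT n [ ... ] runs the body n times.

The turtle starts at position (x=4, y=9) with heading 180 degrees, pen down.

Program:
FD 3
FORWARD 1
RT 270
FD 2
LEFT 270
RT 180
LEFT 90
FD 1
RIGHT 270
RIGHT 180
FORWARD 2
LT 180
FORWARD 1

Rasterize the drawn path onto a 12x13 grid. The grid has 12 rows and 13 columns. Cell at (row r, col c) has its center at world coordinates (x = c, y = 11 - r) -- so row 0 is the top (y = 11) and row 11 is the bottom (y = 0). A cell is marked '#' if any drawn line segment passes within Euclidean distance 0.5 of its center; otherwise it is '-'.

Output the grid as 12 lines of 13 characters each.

Segment 0: (4,9) -> (1,9)
Segment 1: (1,9) -> (0,9)
Segment 2: (0,9) -> (0,7)
Segment 3: (0,7) -> (0,8)
Segment 4: (0,8) -> (2,8)
Segment 5: (2,8) -> (1,8)

Answer: -------------
-------------
#####--------
###----------
#------------
-------------
-------------
-------------
-------------
-------------
-------------
-------------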